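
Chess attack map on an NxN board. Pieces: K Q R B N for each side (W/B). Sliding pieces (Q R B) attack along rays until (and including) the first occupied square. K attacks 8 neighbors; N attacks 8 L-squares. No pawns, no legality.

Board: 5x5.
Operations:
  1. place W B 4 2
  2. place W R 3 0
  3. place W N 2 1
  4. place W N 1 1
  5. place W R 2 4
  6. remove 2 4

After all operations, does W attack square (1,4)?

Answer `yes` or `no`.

Op 1: place WB@(4,2)
Op 2: place WR@(3,0)
Op 3: place WN@(2,1)
Op 4: place WN@(1,1)
Op 5: place WR@(2,4)
Op 6: remove (2,4)
Per-piece attacks for W:
  WN@(1,1): attacks (2,3) (3,2) (0,3) (3,0)
  WN@(2,1): attacks (3,3) (4,2) (1,3) (0,2) (4,0) (0,0)
  WR@(3,0): attacks (3,1) (3,2) (3,3) (3,4) (4,0) (2,0) (1,0) (0,0)
  WB@(4,2): attacks (3,3) (2,4) (3,1) (2,0)
W attacks (1,4): no

Answer: no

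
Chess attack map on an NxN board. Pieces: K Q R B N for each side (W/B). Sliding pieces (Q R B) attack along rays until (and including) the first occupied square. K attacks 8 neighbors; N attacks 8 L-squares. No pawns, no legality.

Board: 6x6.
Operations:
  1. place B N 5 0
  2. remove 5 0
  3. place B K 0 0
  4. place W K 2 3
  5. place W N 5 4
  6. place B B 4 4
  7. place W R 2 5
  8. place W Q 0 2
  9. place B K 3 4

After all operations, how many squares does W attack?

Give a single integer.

Op 1: place BN@(5,0)
Op 2: remove (5,0)
Op 3: place BK@(0,0)
Op 4: place WK@(2,3)
Op 5: place WN@(5,4)
Op 6: place BB@(4,4)
Op 7: place WR@(2,5)
Op 8: place WQ@(0,2)
Op 9: place BK@(3,4)
Per-piece attacks for W:
  WQ@(0,2): attacks (0,3) (0,4) (0,5) (0,1) (0,0) (1,2) (2,2) (3,2) (4,2) (5,2) (1,3) (2,4) (3,5) (1,1) (2,0) [ray(0,-1) blocked at (0,0)]
  WK@(2,3): attacks (2,4) (2,2) (3,3) (1,3) (3,4) (3,2) (1,4) (1,2)
  WR@(2,5): attacks (2,4) (2,3) (3,5) (4,5) (5,5) (1,5) (0,5) [ray(0,-1) blocked at (2,3)]
  WN@(5,4): attacks (3,5) (4,2) (3,3)
Union (22 distinct): (0,0) (0,1) (0,3) (0,4) (0,5) (1,1) (1,2) (1,3) (1,4) (1,5) (2,0) (2,2) (2,3) (2,4) (3,2) (3,3) (3,4) (3,5) (4,2) (4,5) (5,2) (5,5)

Answer: 22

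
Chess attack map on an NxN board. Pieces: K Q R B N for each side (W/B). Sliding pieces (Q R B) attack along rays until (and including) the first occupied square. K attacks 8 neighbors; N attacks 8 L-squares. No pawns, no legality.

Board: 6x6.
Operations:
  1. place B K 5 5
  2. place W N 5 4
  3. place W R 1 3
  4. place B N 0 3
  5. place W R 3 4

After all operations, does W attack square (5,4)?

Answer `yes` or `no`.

Answer: yes

Derivation:
Op 1: place BK@(5,5)
Op 2: place WN@(5,4)
Op 3: place WR@(1,3)
Op 4: place BN@(0,3)
Op 5: place WR@(3,4)
Per-piece attacks for W:
  WR@(1,3): attacks (1,4) (1,5) (1,2) (1,1) (1,0) (2,3) (3,3) (4,3) (5,3) (0,3) [ray(-1,0) blocked at (0,3)]
  WR@(3,4): attacks (3,5) (3,3) (3,2) (3,1) (3,0) (4,4) (5,4) (2,4) (1,4) (0,4) [ray(1,0) blocked at (5,4)]
  WN@(5,4): attacks (3,5) (4,2) (3,3)
W attacks (5,4): yes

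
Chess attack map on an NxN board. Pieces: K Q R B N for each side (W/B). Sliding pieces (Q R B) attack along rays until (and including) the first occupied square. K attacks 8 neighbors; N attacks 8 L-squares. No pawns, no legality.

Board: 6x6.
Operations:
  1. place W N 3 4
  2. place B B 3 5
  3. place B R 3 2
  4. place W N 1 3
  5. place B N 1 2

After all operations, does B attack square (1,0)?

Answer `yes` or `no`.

Op 1: place WN@(3,4)
Op 2: place BB@(3,5)
Op 3: place BR@(3,2)
Op 4: place WN@(1,3)
Op 5: place BN@(1,2)
Per-piece attacks for B:
  BN@(1,2): attacks (2,4) (3,3) (0,4) (2,0) (3,1) (0,0)
  BR@(3,2): attacks (3,3) (3,4) (3,1) (3,0) (4,2) (5,2) (2,2) (1,2) [ray(0,1) blocked at (3,4); ray(-1,0) blocked at (1,2)]
  BB@(3,5): attacks (4,4) (5,3) (2,4) (1,3) [ray(-1,-1) blocked at (1,3)]
B attacks (1,0): no

Answer: no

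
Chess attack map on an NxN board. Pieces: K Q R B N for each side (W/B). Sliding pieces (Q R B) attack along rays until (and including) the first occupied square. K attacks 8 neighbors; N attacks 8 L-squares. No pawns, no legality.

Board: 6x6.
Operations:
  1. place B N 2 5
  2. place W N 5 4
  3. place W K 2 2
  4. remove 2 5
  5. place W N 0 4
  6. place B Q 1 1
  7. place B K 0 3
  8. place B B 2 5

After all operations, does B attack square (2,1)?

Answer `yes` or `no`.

Op 1: place BN@(2,5)
Op 2: place WN@(5,4)
Op 3: place WK@(2,2)
Op 4: remove (2,5)
Op 5: place WN@(0,4)
Op 6: place BQ@(1,1)
Op 7: place BK@(0,3)
Op 8: place BB@(2,5)
Per-piece attacks for B:
  BK@(0,3): attacks (0,4) (0,2) (1,3) (1,4) (1,2)
  BQ@(1,1): attacks (1,2) (1,3) (1,4) (1,5) (1,0) (2,1) (3,1) (4,1) (5,1) (0,1) (2,2) (2,0) (0,2) (0,0) [ray(1,1) blocked at (2,2)]
  BB@(2,5): attacks (3,4) (4,3) (5,2) (1,4) (0,3) [ray(-1,-1) blocked at (0,3)]
B attacks (2,1): yes

Answer: yes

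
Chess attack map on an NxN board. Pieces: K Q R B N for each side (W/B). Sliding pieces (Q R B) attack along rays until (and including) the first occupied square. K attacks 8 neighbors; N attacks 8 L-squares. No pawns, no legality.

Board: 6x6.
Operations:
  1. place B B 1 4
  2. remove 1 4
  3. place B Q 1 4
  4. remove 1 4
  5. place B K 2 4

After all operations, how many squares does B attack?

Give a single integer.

Answer: 8

Derivation:
Op 1: place BB@(1,4)
Op 2: remove (1,4)
Op 3: place BQ@(1,4)
Op 4: remove (1,4)
Op 5: place BK@(2,4)
Per-piece attacks for B:
  BK@(2,4): attacks (2,5) (2,3) (3,4) (1,4) (3,5) (3,3) (1,5) (1,3)
Union (8 distinct): (1,3) (1,4) (1,5) (2,3) (2,5) (3,3) (3,4) (3,5)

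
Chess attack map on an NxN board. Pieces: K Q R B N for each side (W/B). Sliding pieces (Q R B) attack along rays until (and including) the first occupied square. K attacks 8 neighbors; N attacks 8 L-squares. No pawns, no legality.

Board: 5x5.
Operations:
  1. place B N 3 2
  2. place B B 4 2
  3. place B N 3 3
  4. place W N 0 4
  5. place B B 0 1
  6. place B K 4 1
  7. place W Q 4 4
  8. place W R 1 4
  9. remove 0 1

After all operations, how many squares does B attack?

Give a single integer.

Op 1: place BN@(3,2)
Op 2: place BB@(4,2)
Op 3: place BN@(3,3)
Op 4: place WN@(0,4)
Op 5: place BB@(0,1)
Op 6: place BK@(4,1)
Op 7: place WQ@(4,4)
Op 8: place WR@(1,4)
Op 9: remove (0,1)
Per-piece attacks for B:
  BN@(3,2): attacks (4,4) (2,4) (1,3) (4,0) (2,0) (1,1)
  BN@(3,3): attacks (1,4) (4,1) (2,1) (1,2)
  BK@(4,1): attacks (4,2) (4,0) (3,1) (3,2) (3,0)
  BB@(4,2): attacks (3,3) (3,1) (2,0) [ray(-1,1) blocked at (3,3)]
Union (15 distinct): (1,1) (1,2) (1,3) (1,4) (2,0) (2,1) (2,4) (3,0) (3,1) (3,2) (3,3) (4,0) (4,1) (4,2) (4,4)

Answer: 15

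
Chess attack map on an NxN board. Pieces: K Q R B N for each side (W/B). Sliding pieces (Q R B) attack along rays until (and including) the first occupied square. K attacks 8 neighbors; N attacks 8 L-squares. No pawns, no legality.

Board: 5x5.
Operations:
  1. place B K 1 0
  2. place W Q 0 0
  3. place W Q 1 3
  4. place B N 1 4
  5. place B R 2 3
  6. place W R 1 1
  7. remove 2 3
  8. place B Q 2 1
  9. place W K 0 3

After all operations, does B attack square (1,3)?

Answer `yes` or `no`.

Op 1: place BK@(1,0)
Op 2: place WQ@(0,0)
Op 3: place WQ@(1,3)
Op 4: place BN@(1,4)
Op 5: place BR@(2,3)
Op 6: place WR@(1,1)
Op 7: remove (2,3)
Op 8: place BQ@(2,1)
Op 9: place WK@(0,3)
Per-piece attacks for B:
  BK@(1,0): attacks (1,1) (2,0) (0,0) (2,1) (0,1)
  BN@(1,4): attacks (2,2) (3,3) (0,2)
  BQ@(2,1): attacks (2,2) (2,3) (2,4) (2,0) (3,1) (4,1) (1,1) (3,2) (4,3) (3,0) (1,2) (0,3) (1,0) [ray(-1,0) blocked at (1,1); ray(-1,1) blocked at (0,3); ray(-1,-1) blocked at (1,0)]
B attacks (1,3): no

Answer: no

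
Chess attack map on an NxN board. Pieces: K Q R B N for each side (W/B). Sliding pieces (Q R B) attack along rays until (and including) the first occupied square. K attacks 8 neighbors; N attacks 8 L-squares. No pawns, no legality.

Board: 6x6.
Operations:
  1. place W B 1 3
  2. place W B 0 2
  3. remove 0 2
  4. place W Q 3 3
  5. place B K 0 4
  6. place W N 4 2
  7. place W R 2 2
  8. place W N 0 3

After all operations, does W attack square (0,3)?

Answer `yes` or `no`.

Op 1: place WB@(1,3)
Op 2: place WB@(0,2)
Op 3: remove (0,2)
Op 4: place WQ@(3,3)
Op 5: place BK@(0,4)
Op 6: place WN@(4,2)
Op 7: place WR@(2,2)
Op 8: place WN@(0,3)
Per-piece attacks for W:
  WN@(0,3): attacks (1,5) (2,4) (1,1) (2,2)
  WB@(1,3): attacks (2,4) (3,5) (2,2) (0,4) (0,2) [ray(1,-1) blocked at (2,2); ray(-1,1) blocked at (0,4)]
  WR@(2,2): attacks (2,3) (2,4) (2,5) (2,1) (2,0) (3,2) (4,2) (1,2) (0,2) [ray(1,0) blocked at (4,2)]
  WQ@(3,3): attacks (3,4) (3,5) (3,2) (3,1) (3,0) (4,3) (5,3) (2,3) (1,3) (4,4) (5,5) (4,2) (2,4) (1,5) (2,2) [ray(-1,0) blocked at (1,3); ray(1,-1) blocked at (4,2); ray(-1,-1) blocked at (2,2)]
  WN@(4,2): attacks (5,4) (3,4) (2,3) (5,0) (3,0) (2,1)
W attacks (0,3): no

Answer: no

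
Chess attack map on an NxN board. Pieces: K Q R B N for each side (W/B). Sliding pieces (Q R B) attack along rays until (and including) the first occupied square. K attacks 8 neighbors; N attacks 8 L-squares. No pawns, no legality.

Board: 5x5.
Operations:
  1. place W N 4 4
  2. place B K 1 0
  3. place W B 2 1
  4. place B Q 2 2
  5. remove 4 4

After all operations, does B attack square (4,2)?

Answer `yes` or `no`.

Op 1: place WN@(4,4)
Op 2: place BK@(1,0)
Op 3: place WB@(2,1)
Op 4: place BQ@(2,2)
Op 5: remove (4,4)
Per-piece attacks for B:
  BK@(1,0): attacks (1,1) (2,0) (0,0) (2,1) (0,1)
  BQ@(2,2): attacks (2,3) (2,4) (2,1) (3,2) (4,2) (1,2) (0,2) (3,3) (4,4) (3,1) (4,0) (1,3) (0,4) (1,1) (0,0) [ray(0,-1) blocked at (2,1)]
B attacks (4,2): yes

Answer: yes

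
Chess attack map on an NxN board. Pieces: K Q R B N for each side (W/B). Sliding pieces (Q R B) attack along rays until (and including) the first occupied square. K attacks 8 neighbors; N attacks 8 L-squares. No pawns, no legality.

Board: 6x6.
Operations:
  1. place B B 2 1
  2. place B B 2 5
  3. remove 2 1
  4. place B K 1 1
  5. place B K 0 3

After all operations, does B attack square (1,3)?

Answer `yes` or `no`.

Op 1: place BB@(2,1)
Op 2: place BB@(2,5)
Op 3: remove (2,1)
Op 4: place BK@(1,1)
Op 5: place BK@(0,3)
Per-piece attacks for B:
  BK@(0,3): attacks (0,4) (0,2) (1,3) (1,4) (1,2)
  BK@(1,1): attacks (1,2) (1,0) (2,1) (0,1) (2,2) (2,0) (0,2) (0,0)
  BB@(2,5): attacks (3,4) (4,3) (5,2) (1,4) (0,3) [ray(-1,-1) blocked at (0,3)]
B attacks (1,3): yes

Answer: yes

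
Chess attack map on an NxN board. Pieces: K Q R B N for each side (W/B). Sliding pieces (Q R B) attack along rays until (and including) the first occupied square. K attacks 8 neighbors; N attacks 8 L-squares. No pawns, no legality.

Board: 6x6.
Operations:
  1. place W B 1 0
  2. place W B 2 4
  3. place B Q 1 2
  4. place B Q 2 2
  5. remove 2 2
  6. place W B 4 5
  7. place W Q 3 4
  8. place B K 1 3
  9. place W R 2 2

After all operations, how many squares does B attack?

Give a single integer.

Op 1: place WB@(1,0)
Op 2: place WB@(2,4)
Op 3: place BQ@(1,2)
Op 4: place BQ@(2,2)
Op 5: remove (2,2)
Op 6: place WB@(4,5)
Op 7: place WQ@(3,4)
Op 8: place BK@(1,3)
Op 9: place WR@(2,2)
Per-piece attacks for B:
  BQ@(1,2): attacks (1,3) (1,1) (1,0) (2,2) (0,2) (2,3) (3,4) (2,1) (3,0) (0,3) (0,1) [ray(0,1) blocked at (1,3); ray(0,-1) blocked at (1,0); ray(1,0) blocked at (2,2); ray(1,1) blocked at (3,4)]
  BK@(1,3): attacks (1,4) (1,2) (2,3) (0,3) (2,4) (2,2) (0,4) (0,2)
Union (15 distinct): (0,1) (0,2) (0,3) (0,4) (1,0) (1,1) (1,2) (1,3) (1,4) (2,1) (2,2) (2,3) (2,4) (3,0) (3,4)

Answer: 15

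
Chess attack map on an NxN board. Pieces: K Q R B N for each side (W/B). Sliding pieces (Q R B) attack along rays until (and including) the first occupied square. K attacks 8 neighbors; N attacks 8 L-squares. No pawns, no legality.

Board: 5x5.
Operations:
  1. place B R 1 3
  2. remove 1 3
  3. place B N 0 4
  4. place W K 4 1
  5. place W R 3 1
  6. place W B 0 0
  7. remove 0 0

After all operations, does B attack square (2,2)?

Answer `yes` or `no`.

Answer: no

Derivation:
Op 1: place BR@(1,3)
Op 2: remove (1,3)
Op 3: place BN@(0,4)
Op 4: place WK@(4,1)
Op 5: place WR@(3,1)
Op 6: place WB@(0,0)
Op 7: remove (0,0)
Per-piece attacks for B:
  BN@(0,4): attacks (1,2) (2,3)
B attacks (2,2): no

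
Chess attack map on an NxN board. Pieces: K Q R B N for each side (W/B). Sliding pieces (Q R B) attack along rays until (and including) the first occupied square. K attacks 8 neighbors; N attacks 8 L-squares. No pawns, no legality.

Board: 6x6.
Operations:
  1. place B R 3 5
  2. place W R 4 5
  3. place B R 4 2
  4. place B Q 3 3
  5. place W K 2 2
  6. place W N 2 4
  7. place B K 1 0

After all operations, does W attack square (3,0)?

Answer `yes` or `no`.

Answer: no

Derivation:
Op 1: place BR@(3,5)
Op 2: place WR@(4,5)
Op 3: place BR@(4,2)
Op 4: place BQ@(3,3)
Op 5: place WK@(2,2)
Op 6: place WN@(2,4)
Op 7: place BK@(1,0)
Per-piece attacks for W:
  WK@(2,2): attacks (2,3) (2,1) (3,2) (1,2) (3,3) (3,1) (1,3) (1,1)
  WN@(2,4): attacks (4,5) (0,5) (3,2) (4,3) (1,2) (0,3)
  WR@(4,5): attacks (4,4) (4,3) (4,2) (5,5) (3,5) [ray(0,-1) blocked at (4,2); ray(-1,0) blocked at (3,5)]
W attacks (3,0): no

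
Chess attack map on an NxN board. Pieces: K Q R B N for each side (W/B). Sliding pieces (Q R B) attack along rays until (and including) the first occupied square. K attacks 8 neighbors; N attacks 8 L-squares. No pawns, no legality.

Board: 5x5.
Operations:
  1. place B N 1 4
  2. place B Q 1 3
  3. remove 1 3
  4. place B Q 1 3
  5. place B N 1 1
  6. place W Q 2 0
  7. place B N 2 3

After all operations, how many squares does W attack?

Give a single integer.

Answer: 10

Derivation:
Op 1: place BN@(1,4)
Op 2: place BQ@(1,3)
Op 3: remove (1,3)
Op 4: place BQ@(1,3)
Op 5: place BN@(1,1)
Op 6: place WQ@(2,0)
Op 7: place BN@(2,3)
Per-piece attacks for W:
  WQ@(2,0): attacks (2,1) (2,2) (2,3) (3,0) (4,0) (1,0) (0,0) (3,1) (4,2) (1,1) [ray(0,1) blocked at (2,3); ray(-1,1) blocked at (1,1)]
Union (10 distinct): (0,0) (1,0) (1,1) (2,1) (2,2) (2,3) (3,0) (3,1) (4,0) (4,2)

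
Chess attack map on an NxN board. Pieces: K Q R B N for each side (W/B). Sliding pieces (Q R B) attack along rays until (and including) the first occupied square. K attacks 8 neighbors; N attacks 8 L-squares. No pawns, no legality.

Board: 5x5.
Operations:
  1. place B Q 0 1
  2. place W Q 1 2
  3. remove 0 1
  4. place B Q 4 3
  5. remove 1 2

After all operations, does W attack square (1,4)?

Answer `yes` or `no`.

Answer: no

Derivation:
Op 1: place BQ@(0,1)
Op 2: place WQ@(1,2)
Op 3: remove (0,1)
Op 4: place BQ@(4,3)
Op 5: remove (1,2)
Per-piece attacks for W:
W attacks (1,4): no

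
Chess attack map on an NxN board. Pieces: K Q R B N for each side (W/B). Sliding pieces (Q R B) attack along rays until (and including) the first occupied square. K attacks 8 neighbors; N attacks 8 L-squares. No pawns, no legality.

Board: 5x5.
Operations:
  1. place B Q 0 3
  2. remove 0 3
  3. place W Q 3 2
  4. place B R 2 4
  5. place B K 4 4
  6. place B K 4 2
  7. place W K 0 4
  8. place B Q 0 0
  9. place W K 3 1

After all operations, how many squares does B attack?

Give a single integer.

Op 1: place BQ@(0,3)
Op 2: remove (0,3)
Op 3: place WQ@(3,2)
Op 4: place BR@(2,4)
Op 5: place BK@(4,4)
Op 6: place BK@(4,2)
Op 7: place WK@(0,4)
Op 8: place BQ@(0,0)
Op 9: place WK@(3,1)
Per-piece attacks for B:
  BQ@(0,0): attacks (0,1) (0,2) (0,3) (0,4) (1,0) (2,0) (3,0) (4,0) (1,1) (2,2) (3,3) (4,4) [ray(0,1) blocked at (0,4); ray(1,1) blocked at (4,4)]
  BR@(2,4): attacks (2,3) (2,2) (2,1) (2,0) (3,4) (4,4) (1,4) (0,4) [ray(1,0) blocked at (4,4); ray(-1,0) blocked at (0,4)]
  BK@(4,2): attacks (4,3) (4,1) (3,2) (3,3) (3,1)
  BK@(4,4): attacks (4,3) (3,4) (3,3)
Union (20 distinct): (0,1) (0,2) (0,3) (0,4) (1,0) (1,1) (1,4) (2,0) (2,1) (2,2) (2,3) (3,0) (3,1) (3,2) (3,3) (3,4) (4,0) (4,1) (4,3) (4,4)

Answer: 20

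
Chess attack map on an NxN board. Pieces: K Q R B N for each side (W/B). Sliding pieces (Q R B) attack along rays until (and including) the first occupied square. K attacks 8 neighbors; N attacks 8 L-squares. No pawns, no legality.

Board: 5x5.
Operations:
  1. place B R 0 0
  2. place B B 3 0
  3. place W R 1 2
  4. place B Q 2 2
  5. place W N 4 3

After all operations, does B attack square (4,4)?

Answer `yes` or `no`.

Answer: yes

Derivation:
Op 1: place BR@(0,0)
Op 2: place BB@(3,0)
Op 3: place WR@(1,2)
Op 4: place BQ@(2,2)
Op 5: place WN@(4,3)
Per-piece attacks for B:
  BR@(0,0): attacks (0,1) (0,2) (0,3) (0,4) (1,0) (2,0) (3,0) [ray(1,0) blocked at (3,0)]
  BQ@(2,2): attacks (2,3) (2,4) (2,1) (2,0) (3,2) (4,2) (1,2) (3,3) (4,4) (3,1) (4,0) (1,3) (0,4) (1,1) (0,0) [ray(-1,0) blocked at (1,2); ray(-1,-1) blocked at (0,0)]
  BB@(3,0): attacks (4,1) (2,1) (1,2) [ray(-1,1) blocked at (1,2)]
B attacks (4,4): yes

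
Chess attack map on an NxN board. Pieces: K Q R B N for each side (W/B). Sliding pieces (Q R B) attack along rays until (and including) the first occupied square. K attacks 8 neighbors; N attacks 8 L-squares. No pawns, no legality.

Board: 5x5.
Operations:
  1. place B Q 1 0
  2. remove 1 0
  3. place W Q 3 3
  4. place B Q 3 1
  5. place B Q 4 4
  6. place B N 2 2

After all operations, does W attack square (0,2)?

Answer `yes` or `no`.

Op 1: place BQ@(1,0)
Op 2: remove (1,0)
Op 3: place WQ@(3,3)
Op 4: place BQ@(3,1)
Op 5: place BQ@(4,4)
Op 6: place BN@(2,2)
Per-piece attacks for W:
  WQ@(3,3): attacks (3,4) (3,2) (3,1) (4,3) (2,3) (1,3) (0,3) (4,4) (4,2) (2,4) (2,2) [ray(0,-1) blocked at (3,1); ray(1,1) blocked at (4,4); ray(-1,-1) blocked at (2,2)]
W attacks (0,2): no

Answer: no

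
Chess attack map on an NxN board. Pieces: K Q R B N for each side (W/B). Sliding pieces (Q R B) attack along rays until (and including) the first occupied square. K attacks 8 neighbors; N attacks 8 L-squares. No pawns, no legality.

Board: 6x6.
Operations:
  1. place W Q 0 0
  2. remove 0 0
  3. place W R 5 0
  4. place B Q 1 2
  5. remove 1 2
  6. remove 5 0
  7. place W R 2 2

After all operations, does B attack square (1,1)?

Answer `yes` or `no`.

Op 1: place WQ@(0,0)
Op 2: remove (0,0)
Op 3: place WR@(5,0)
Op 4: place BQ@(1,2)
Op 5: remove (1,2)
Op 6: remove (5,0)
Op 7: place WR@(2,2)
Per-piece attacks for B:
B attacks (1,1): no

Answer: no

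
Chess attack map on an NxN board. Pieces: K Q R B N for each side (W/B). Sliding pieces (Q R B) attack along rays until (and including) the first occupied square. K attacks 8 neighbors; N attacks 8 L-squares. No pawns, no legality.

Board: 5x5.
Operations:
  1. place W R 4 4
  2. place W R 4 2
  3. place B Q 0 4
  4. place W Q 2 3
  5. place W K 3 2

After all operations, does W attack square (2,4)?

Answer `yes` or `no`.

Op 1: place WR@(4,4)
Op 2: place WR@(4,2)
Op 3: place BQ@(0,4)
Op 4: place WQ@(2,3)
Op 5: place WK@(3,2)
Per-piece attacks for W:
  WQ@(2,3): attacks (2,4) (2,2) (2,1) (2,0) (3,3) (4,3) (1,3) (0,3) (3,4) (3,2) (1,4) (1,2) (0,1) [ray(1,-1) blocked at (3,2)]
  WK@(3,2): attacks (3,3) (3,1) (4,2) (2,2) (4,3) (4,1) (2,3) (2,1)
  WR@(4,2): attacks (4,3) (4,4) (4,1) (4,0) (3,2) [ray(0,1) blocked at (4,4); ray(-1,0) blocked at (3,2)]
  WR@(4,4): attacks (4,3) (4,2) (3,4) (2,4) (1,4) (0,4) [ray(0,-1) blocked at (4,2); ray(-1,0) blocked at (0,4)]
W attacks (2,4): yes

Answer: yes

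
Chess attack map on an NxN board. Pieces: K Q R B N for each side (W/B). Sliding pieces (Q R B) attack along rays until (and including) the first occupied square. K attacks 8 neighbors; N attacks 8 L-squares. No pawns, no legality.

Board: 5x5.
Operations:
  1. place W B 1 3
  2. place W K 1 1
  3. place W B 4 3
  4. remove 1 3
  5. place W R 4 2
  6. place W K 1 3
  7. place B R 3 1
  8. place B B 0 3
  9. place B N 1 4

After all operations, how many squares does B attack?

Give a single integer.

Answer: 11

Derivation:
Op 1: place WB@(1,3)
Op 2: place WK@(1,1)
Op 3: place WB@(4,3)
Op 4: remove (1,3)
Op 5: place WR@(4,2)
Op 6: place WK@(1,3)
Op 7: place BR@(3,1)
Op 8: place BB@(0,3)
Op 9: place BN@(1,4)
Per-piece attacks for B:
  BB@(0,3): attacks (1,4) (1,2) (2,1) (3,0) [ray(1,1) blocked at (1,4)]
  BN@(1,4): attacks (2,2) (3,3) (0,2)
  BR@(3,1): attacks (3,2) (3,3) (3,4) (3,0) (4,1) (2,1) (1,1) [ray(-1,0) blocked at (1,1)]
Union (11 distinct): (0,2) (1,1) (1,2) (1,4) (2,1) (2,2) (3,0) (3,2) (3,3) (3,4) (4,1)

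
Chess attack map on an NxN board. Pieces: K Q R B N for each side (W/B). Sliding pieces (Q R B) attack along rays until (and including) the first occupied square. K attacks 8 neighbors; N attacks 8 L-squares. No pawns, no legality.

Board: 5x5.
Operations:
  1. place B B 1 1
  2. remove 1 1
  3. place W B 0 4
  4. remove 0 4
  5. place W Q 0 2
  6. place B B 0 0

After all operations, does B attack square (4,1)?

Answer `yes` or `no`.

Answer: no

Derivation:
Op 1: place BB@(1,1)
Op 2: remove (1,1)
Op 3: place WB@(0,4)
Op 4: remove (0,4)
Op 5: place WQ@(0,2)
Op 6: place BB@(0,0)
Per-piece attacks for B:
  BB@(0,0): attacks (1,1) (2,2) (3,3) (4,4)
B attacks (4,1): no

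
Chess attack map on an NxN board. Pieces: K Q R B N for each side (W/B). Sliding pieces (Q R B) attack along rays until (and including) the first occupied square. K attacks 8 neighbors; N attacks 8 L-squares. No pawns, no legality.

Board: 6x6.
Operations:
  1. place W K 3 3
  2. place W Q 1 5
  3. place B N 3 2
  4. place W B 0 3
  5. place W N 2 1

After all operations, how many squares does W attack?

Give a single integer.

Answer: 24

Derivation:
Op 1: place WK@(3,3)
Op 2: place WQ@(1,5)
Op 3: place BN@(3,2)
Op 4: place WB@(0,3)
Op 5: place WN@(2,1)
Per-piece attacks for W:
  WB@(0,3): attacks (1,4) (2,5) (1,2) (2,1) [ray(1,-1) blocked at (2,1)]
  WQ@(1,5): attacks (1,4) (1,3) (1,2) (1,1) (1,0) (2,5) (3,5) (4,5) (5,5) (0,5) (2,4) (3,3) (0,4) [ray(1,-1) blocked at (3,3)]
  WN@(2,1): attacks (3,3) (4,2) (1,3) (0,2) (4,0) (0,0)
  WK@(3,3): attacks (3,4) (3,2) (4,3) (2,3) (4,4) (4,2) (2,4) (2,2)
Union (24 distinct): (0,0) (0,2) (0,4) (0,5) (1,0) (1,1) (1,2) (1,3) (1,4) (2,1) (2,2) (2,3) (2,4) (2,5) (3,2) (3,3) (3,4) (3,5) (4,0) (4,2) (4,3) (4,4) (4,5) (5,5)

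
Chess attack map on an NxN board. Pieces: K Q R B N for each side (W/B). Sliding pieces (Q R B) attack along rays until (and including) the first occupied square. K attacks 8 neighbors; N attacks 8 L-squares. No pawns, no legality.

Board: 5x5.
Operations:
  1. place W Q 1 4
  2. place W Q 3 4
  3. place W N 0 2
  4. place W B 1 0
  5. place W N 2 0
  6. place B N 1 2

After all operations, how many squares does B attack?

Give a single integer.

Op 1: place WQ@(1,4)
Op 2: place WQ@(3,4)
Op 3: place WN@(0,2)
Op 4: place WB@(1,0)
Op 5: place WN@(2,0)
Op 6: place BN@(1,2)
Per-piece attacks for B:
  BN@(1,2): attacks (2,4) (3,3) (0,4) (2,0) (3,1) (0,0)
Union (6 distinct): (0,0) (0,4) (2,0) (2,4) (3,1) (3,3)

Answer: 6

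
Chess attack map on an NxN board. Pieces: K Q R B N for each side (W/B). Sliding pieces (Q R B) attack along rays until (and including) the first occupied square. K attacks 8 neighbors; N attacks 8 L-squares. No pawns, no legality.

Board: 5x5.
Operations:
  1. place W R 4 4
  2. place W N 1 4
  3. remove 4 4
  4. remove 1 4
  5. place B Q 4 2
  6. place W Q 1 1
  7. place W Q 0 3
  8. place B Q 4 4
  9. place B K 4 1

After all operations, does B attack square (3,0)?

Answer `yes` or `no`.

Op 1: place WR@(4,4)
Op 2: place WN@(1,4)
Op 3: remove (4,4)
Op 4: remove (1,4)
Op 5: place BQ@(4,2)
Op 6: place WQ@(1,1)
Op 7: place WQ@(0,3)
Op 8: place BQ@(4,4)
Op 9: place BK@(4,1)
Per-piece attacks for B:
  BK@(4,1): attacks (4,2) (4,0) (3,1) (3,2) (3,0)
  BQ@(4,2): attacks (4,3) (4,4) (4,1) (3,2) (2,2) (1,2) (0,2) (3,3) (2,4) (3,1) (2,0) [ray(0,1) blocked at (4,4); ray(0,-1) blocked at (4,1)]
  BQ@(4,4): attacks (4,3) (4,2) (3,4) (2,4) (1,4) (0,4) (3,3) (2,2) (1,1) [ray(0,-1) blocked at (4,2); ray(-1,-1) blocked at (1,1)]
B attacks (3,0): yes

Answer: yes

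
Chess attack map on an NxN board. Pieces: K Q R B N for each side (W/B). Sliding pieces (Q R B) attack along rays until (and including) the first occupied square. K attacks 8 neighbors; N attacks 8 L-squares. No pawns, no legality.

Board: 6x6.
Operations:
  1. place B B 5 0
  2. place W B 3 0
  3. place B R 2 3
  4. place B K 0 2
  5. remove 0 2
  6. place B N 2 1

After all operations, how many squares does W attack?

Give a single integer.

Op 1: place BB@(5,0)
Op 2: place WB@(3,0)
Op 3: place BR@(2,3)
Op 4: place BK@(0,2)
Op 5: remove (0,2)
Op 6: place BN@(2,1)
Per-piece attacks for W:
  WB@(3,0): attacks (4,1) (5,2) (2,1) [ray(-1,1) blocked at (2,1)]
Union (3 distinct): (2,1) (4,1) (5,2)

Answer: 3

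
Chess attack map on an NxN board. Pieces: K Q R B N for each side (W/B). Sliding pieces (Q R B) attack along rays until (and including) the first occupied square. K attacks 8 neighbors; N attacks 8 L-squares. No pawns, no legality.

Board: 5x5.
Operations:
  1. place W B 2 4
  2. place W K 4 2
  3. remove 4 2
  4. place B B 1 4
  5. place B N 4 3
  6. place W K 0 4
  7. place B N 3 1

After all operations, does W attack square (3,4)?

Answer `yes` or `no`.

Op 1: place WB@(2,4)
Op 2: place WK@(4,2)
Op 3: remove (4,2)
Op 4: place BB@(1,4)
Op 5: place BN@(4,3)
Op 6: place WK@(0,4)
Op 7: place BN@(3,1)
Per-piece attacks for W:
  WK@(0,4): attacks (0,3) (1,4) (1,3)
  WB@(2,4): attacks (3,3) (4,2) (1,3) (0,2)
W attacks (3,4): no

Answer: no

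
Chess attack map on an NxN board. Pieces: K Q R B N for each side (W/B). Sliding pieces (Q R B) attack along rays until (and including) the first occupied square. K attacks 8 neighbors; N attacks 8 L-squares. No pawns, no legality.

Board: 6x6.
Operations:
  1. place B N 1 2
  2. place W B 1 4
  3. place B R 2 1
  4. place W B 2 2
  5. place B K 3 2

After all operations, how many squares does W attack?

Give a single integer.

Answer: 14

Derivation:
Op 1: place BN@(1,2)
Op 2: place WB@(1,4)
Op 3: place BR@(2,1)
Op 4: place WB@(2,2)
Op 5: place BK@(3,2)
Per-piece attacks for W:
  WB@(1,4): attacks (2,5) (2,3) (3,2) (0,5) (0,3) [ray(1,-1) blocked at (3,2)]
  WB@(2,2): attacks (3,3) (4,4) (5,5) (3,1) (4,0) (1,3) (0,4) (1,1) (0,0)
Union (14 distinct): (0,0) (0,3) (0,4) (0,5) (1,1) (1,3) (2,3) (2,5) (3,1) (3,2) (3,3) (4,0) (4,4) (5,5)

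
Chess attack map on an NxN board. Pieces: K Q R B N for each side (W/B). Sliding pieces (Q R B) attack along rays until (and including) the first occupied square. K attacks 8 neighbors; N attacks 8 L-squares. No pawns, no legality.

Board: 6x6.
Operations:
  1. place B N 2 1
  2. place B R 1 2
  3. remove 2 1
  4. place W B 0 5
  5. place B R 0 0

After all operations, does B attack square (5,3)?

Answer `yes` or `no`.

Answer: no

Derivation:
Op 1: place BN@(2,1)
Op 2: place BR@(1,2)
Op 3: remove (2,1)
Op 4: place WB@(0,5)
Op 5: place BR@(0,0)
Per-piece attacks for B:
  BR@(0,0): attacks (0,1) (0,2) (0,3) (0,4) (0,5) (1,0) (2,0) (3,0) (4,0) (5,0) [ray(0,1) blocked at (0,5)]
  BR@(1,2): attacks (1,3) (1,4) (1,5) (1,1) (1,0) (2,2) (3,2) (4,2) (5,2) (0,2)
B attacks (5,3): no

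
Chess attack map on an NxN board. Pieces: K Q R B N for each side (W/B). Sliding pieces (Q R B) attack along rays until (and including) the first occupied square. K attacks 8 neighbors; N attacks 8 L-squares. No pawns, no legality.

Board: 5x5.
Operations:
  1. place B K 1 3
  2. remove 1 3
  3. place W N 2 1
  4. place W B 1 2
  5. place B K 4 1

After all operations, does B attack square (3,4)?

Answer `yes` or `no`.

Op 1: place BK@(1,3)
Op 2: remove (1,3)
Op 3: place WN@(2,1)
Op 4: place WB@(1,2)
Op 5: place BK@(4,1)
Per-piece attacks for B:
  BK@(4,1): attacks (4,2) (4,0) (3,1) (3,2) (3,0)
B attacks (3,4): no

Answer: no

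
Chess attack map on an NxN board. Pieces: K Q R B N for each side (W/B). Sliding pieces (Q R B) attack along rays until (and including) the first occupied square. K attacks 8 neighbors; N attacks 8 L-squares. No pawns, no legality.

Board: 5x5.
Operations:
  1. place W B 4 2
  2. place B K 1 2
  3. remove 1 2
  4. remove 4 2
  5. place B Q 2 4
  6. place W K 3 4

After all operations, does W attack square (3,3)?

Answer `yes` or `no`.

Answer: yes

Derivation:
Op 1: place WB@(4,2)
Op 2: place BK@(1,2)
Op 3: remove (1,2)
Op 4: remove (4,2)
Op 5: place BQ@(2,4)
Op 6: place WK@(3,4)
Per-piece attacks for W:
  WK@(3,4): attacks (3,3) (4,4) (2,4) (4,3) (2,3)
W attacks (3,3): yes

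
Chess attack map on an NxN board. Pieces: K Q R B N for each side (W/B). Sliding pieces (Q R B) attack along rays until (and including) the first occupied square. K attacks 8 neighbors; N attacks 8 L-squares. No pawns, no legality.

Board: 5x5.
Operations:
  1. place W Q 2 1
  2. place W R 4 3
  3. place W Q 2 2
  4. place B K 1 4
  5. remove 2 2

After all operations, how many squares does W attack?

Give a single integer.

Answer: 19

Derivation:
Op 1: place WQ@(2,1)
Op 2: place WR@(4,3)
Op 3: place WQ@(2,2)
Op 4: place BK@(1,4)
Op 5: remove (2,2)
Per-piece attacks for W:
  WQ@(2,1): attacks (2,2) (2,3) (2,4) (2,0) (3,1) (4,1) (1,1) (0,1) (3,2) (4,3) (3,0) (1,2) (0,3) (1,0) [ray(1,1) blocked at (4,3)]
  WR@(4,3): attacks (4,4) (4,2) (4,1) (4,0) (3,3) (2,3) (1,3) (0,3)
Union (19 distinct): (0,1) (0,3) (1,0) (1,1) (1,2) (1,3) (2,0) (2,2) (2,3) (2,4) (3,0) (3,1) (3,2) (3,3) (4,0) (4,1) (4,2) (4,3) (4,4)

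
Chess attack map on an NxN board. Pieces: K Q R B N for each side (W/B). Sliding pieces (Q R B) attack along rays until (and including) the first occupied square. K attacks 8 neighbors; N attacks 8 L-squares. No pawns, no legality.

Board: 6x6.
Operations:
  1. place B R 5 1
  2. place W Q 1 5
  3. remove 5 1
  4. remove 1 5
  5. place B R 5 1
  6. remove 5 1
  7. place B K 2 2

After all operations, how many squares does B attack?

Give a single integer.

Op 1: place BR@(5,1)
Op 2: place WQ@(1,5)
Op 3: remove (5,1)
Op 4: remove (1,5)
Op 5: place BR@(5,1)
Op 6: remove (5,1)
Op 7: place BK@(2,2)
Per-piece attacks for B:
  BK@(2,2): attacks (2,3) (2,1) (3,2) (1,2) (3,3) (3,1) (1,3) (1,1)
Union (8 distinct): (1,1) (1,2) (1,3) (2,1) (2,3) (3,1) (3,2) (3,3)

Answer: 8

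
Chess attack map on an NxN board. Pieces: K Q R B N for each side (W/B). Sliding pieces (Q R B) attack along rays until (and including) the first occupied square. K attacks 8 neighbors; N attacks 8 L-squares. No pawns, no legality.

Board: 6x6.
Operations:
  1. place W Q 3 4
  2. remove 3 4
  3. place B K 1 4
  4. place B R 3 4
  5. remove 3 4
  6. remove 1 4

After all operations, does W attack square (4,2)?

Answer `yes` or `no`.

Op 1: place WQ@(3,4)
Op 2: remove (3,4)
Op 3: place BK@(1,4)
Op 4: place BR@(3,4)
Op 5: remove (3,4)
Op 6: remove (1,4)
Per-piece attacks for W:
W attacks (4,2): no

Answer: no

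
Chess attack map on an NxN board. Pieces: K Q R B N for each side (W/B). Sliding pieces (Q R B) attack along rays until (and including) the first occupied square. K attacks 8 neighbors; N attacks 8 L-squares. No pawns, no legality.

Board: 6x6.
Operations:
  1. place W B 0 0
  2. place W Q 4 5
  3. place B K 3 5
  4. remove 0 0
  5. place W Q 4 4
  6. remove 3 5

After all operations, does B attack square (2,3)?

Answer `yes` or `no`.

Answer: no

Derivation:
Op 1: place WB@(0,0)
Op 2: place WQ@(4,5)
Op 3: place BK@(3,5)
Op 4: remove (0,0)
Op 5: place WQ@(4,4)
Op 6: remove (3,5)
Per-piece attacks for B:
B attacks (2,3): no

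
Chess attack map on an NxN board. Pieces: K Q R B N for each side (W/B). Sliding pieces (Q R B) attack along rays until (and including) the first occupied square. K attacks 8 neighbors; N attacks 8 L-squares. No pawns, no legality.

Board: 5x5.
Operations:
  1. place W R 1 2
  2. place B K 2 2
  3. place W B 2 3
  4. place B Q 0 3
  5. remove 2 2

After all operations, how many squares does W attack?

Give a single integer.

Answer: 11

Derivation:
Op 1: place WR@(1,2)
Op 2: place BK@(2,2)
Op 3: place WB@(2,3)
Op 4: place BQ@(0,3)
Op 5: remove (2,2)
Per-piece attacks for W:
  WR@(1,2): attacks (1,3) (1,4) (1,1) (1,0) (2,2) (3,2) (4,2) (0,2)
  WB@(2,3): attacks (3,4) (3,2) (4,1) (1,4) (1,2) [ray(-1,-1) blocked at (1,2)]
Union (11 distinct): (0,2) (1,0) (1,1) (1,2) (1,3) (1,4) (2,2) (3,2) (3,4) (4,1) (4,2)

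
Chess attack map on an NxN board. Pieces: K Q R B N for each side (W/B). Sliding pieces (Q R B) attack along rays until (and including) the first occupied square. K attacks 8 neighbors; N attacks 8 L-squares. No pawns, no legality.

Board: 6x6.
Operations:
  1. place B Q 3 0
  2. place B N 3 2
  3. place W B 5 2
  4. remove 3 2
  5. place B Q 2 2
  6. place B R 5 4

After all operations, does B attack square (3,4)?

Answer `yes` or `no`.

Op 1: place BQ@(3,0)
Op 2: place BN@(3,2)
Op 3: place WB@(5,2)
Op 4: remove (3,2)
Op 5: place BQ@(2,2)
Op 6: place BR@(5,4)
Per-piece attacks for B:
  BQ@(2,2): attacks (2,3) (2,4) (2,5) (2,1) (2,0) (3,2) (4,2) (5,2) (1,2) (0,2) (3,3) (4,4) (5,5) (3,1) (4,0) (1,3) (0,4) (1,1) (0,0) [ray(1,0) blocked at (5,2)]
  BQ@(3,0): attacks (3,1) (3,2) (3,3) (3,4) (3,5) (4,0) (5,0) (2,0) (1,0) (0,0) (4,1) (5,2) (2,1) (1,2) (0,3) [ray(1,1) blocked at (5,2)]
  BR@(5,4): attacks (5,5) (5,3) (5,2) (4,4) (3,4) (2,4) (1,4) (0,4) [ray(0,-1) blocked at (5,2)]
B attacks (3,4): yes

Answer: yes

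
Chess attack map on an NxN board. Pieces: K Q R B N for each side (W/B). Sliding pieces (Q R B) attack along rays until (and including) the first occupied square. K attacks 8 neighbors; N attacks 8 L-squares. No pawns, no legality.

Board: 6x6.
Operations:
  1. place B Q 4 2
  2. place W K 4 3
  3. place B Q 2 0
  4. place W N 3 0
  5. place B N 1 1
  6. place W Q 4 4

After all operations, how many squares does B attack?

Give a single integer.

Answer: 24

Derivation:
Op 1: place BQ@(4,2)
Op 2: place WK@(4,3)
Op 3: place BQ@(2,0)
Op 4: place WN@(3,0)
Op 5: place BN@(1,1)
Op 6: place WQ@(4,4)
Per-piece attacks for B:
  BN@(1,1): attacks (2,3) (3,2) (0,3) (3,0)
  BQ@(2,0): attacks (2,1) (2,2) (2,3) (2,4) (2,5) (3,0) (1,0) (0,0) (3,1) (4,2) (1,1) [ray(1,0) blocked at (3,0); ray(1,1) blocked at (4,2); ray(-1,1) blocked at (1,1)]
  BQ@(4,2): attacks (4,3) (4,1) (4,0) (5,2) (3,2) (2,2) (1,2) (0,2) (5,3) (5,1) (3,3) (2,4) (1,5) (3,1) (2,0) [ray(0,1) blocked at (4,3); ray(-1,-1) blocked at (2,0)]
Union (24 distinct): (0,0) (0,2) (0,3) (1,0) (1,1) (1,2) (1,5) (2,0) (2,1) (2,2) (2,3) (2,4) (2,5) (3,0) (3,1) (3,2) (3,3) (4,0) (4,1) (4,2) (4,3) (5,1) (5,2) (5,3)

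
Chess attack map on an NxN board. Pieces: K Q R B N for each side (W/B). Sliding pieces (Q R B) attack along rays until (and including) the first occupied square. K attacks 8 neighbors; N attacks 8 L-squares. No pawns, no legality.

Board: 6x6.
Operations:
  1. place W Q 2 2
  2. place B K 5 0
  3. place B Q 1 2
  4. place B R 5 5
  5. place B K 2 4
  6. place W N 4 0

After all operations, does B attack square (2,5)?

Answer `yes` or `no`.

Op 1: place WQ@(2,2)
Op 2: place BK@(5,0)
Op 3: place BQ@(1,2)
Op 4: place BR@(5,5)
Op 5: place BK@(2,4)
Op 6: place WN@(4,0)
Per-piece attacks for B:
  BQ@(1,2): attacks (1,3) (1,4) (1,5) (1,1) (1,0) (2,2) (0,2) (2,3) (3,4) (4,5) (2,1) (3,0) (0,3) (0,1) [ray(1,0) blocked at (2,2)]
  BK@(2,4): attacks (2,5) (2,3) (3,4) (1,4) (3,5) (3,3) (1,5) (1,3)
  BK@(5,0): attacks (5,1) (4,0) (4,1)
  BR@(5,5): attacks (5,4) (5,3) (5,2) (5,1) (5,0) (4,5) (3,5) (2,5) (1,5) (0,5) [ray(0,-1) blocked at (5,0)]
B attacks (2,5): yes

Answer: yes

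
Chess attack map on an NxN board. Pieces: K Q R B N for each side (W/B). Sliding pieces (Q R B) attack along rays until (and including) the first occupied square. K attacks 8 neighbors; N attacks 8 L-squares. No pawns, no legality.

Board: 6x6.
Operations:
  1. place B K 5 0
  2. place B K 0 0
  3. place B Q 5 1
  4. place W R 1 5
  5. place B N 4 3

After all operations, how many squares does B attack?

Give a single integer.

Answer: 19

Derivation:
Op 1: place BK@(5,0)
Op 2: place BK@(0,0)
Op 3: place BQ@(5,1)
Op 4: place WR@(1,5)
Op 5: place BN@(4,3)
Per-piece attacks for B:
  BK@(0,0): attacks (0,1) (1,0) (1,1)
  BN@(4,3): attacks (5,5) (3,5) (2,4) (5,1) (3,1) (2,2)
  BK@(5,0): attacks (5,1) (4,0) (4,1)
  BQ@(5,1): attacks (5,2) (5,3) (5,4) (5,5) (5,0) (4,1) (3,1) (2,1) (1,1) (0,1) (4,2) (3,3) (2,4) (1,5) (4,0) [ray(0,-1) blocked at (5,0); ray(-1,1) blocked at (1,5)]
Union (19 distinct): (0,1) (1,0) (1,1) (1,5) (2,1) (2,2) (2,4) (3,1) (3,3) (3,5) (4,0) (4,1) (4,2) (5,0) (5,1) (5,2) (5,3) (5,4) (5,5)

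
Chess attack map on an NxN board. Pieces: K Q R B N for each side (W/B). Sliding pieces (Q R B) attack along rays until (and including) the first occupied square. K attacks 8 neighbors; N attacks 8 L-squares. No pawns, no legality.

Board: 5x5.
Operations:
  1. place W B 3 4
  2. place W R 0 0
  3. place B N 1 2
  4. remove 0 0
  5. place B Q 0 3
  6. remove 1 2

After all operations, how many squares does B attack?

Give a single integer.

Op 1: place WB@(3,4)
Op 2: place WR@(0,0)
Op 3: place BN@(1,2)
Op 4: remove (0,0)
Op 5: place BQ@(0,3)
Op 6: remove (1,2)
Per-piece attacks for B:
  BQ@(0,3): attacks (0,4) (0,2) (0,1) (0,0) (1,3) (2,3) (3,3) (4,3) (1,4) (1,2) (2,1) (3,0)
Union (12 distinct): (0,0) (0,1) (0,2) (0,4) (1,2) (1,3) (1,4) (2,1) (2,3) (3,0) (3,3) (4,3)

Answer: 12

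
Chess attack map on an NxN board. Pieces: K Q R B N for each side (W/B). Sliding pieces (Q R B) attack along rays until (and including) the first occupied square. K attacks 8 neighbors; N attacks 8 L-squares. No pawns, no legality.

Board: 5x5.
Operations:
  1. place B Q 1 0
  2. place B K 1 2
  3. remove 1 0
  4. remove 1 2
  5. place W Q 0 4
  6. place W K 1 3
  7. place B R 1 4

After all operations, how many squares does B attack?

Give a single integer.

Answer: 5

Derivation:
Op 1: place BQ@(1,0)
Op 2: place BK@(1,2)
Op 3: remove (1,0)
Op 4: remove (1,2)
Op 5: place WQ@(0,4)
Op 6: place WK@(1,3)
Op 7: place BR@(1,4)
Per-piece attacks for B:
  BR@(1,4): attacks (1,3) (2,4) (3,4) (4,4) (0,4) [ray(0,-1) blocked at (1,3); ray(-1,0) blocked at (0,4)]
Union (5 distinct): (0,4) (1,3) (2,4) (3,4) (4,4)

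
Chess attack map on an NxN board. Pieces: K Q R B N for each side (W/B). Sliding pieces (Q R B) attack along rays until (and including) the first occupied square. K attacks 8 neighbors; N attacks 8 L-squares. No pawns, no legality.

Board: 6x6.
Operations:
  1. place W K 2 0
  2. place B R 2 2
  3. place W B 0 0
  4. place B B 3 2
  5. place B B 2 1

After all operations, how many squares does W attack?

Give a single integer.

Op 1: place WK@(2,0)
Op 2: place BR@(2,2)
Op 3: place WB@(0,0)
Op 4: place BB@(3,2)
Op 5: place BB@(2,1)
Per-piece attacks for W:
  WB@(0,0): attacks (1,1) (2,2) [ray(1,1) blocked at (2,2)]
  WK@(2,0): attacks (2,1) (3,0) (1,0) (3,1) (1,1)
Union (6 distinct): (1,0) (1,1) (2,1) (2,2) (3,0) (3,1)

Answer: 6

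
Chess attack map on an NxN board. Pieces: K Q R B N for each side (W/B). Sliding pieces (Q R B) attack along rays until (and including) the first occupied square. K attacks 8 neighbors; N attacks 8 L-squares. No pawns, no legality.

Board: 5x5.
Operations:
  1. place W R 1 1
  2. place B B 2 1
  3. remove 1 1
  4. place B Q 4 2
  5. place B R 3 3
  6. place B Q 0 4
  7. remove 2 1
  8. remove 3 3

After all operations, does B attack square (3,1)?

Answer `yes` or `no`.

Op 1: place WR@(1,1)
Op 2: place BB@(2,1)
Op 3: remove (1,1)
Op 4: place BQ@(4,2)
Op 5: place BR@(3,3)
Op 6: place BQ@(0,4)
Op 7: remove (2,1)
Op 8: remove (3,3)
Per-piece attacks for B:
  BQ@(0,4): attacks (0,3) (0,2) (0,1) (0,0) (1,4) (2,4) (3,4) (4,4) (1,3) (2,2) (3,1) (4,0)
  BQ@(4,2): attacks (4,3) (4,4) (4,1) (4,0) (3,2) (2,2) (1,2) (0,2) (3,3) (2,4) (3,1) (2,0)
B attacks (3,1): yes

Answer: yes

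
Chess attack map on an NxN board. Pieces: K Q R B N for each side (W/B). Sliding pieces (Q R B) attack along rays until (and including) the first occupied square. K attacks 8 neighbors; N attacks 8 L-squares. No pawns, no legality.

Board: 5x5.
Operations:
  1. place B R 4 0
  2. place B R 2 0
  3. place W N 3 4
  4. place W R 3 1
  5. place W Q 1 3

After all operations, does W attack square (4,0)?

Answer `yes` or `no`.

Op 1: place BR@(4,0)
Op 2: place BR@(2,0)
Op 3: place WN@(3,4)
Op 4: place WR@(3,1)
Op 5: place WQ@(1,3)
Per-piece attacks for W:
  WQ@(1,3): attacks (1,4) (1,2) (1,1) (1,0) (2,3) (3,3) (4,3) (0,3) (2,4) (2,2) (3,1) (0,4) (0,2) [ray(1,-1) blocked at (3,1)]
  WR@(3,1): attacks (3,2) (3,3) (3,4) (3,0) (4,1) (2,1) (1,1) (0,1) [ray(0,1) blocked at (3,4)]
  WN@(3,4): attacks (4,2) (2,2) (1,3)
W attacks (4,0): no

Answer: no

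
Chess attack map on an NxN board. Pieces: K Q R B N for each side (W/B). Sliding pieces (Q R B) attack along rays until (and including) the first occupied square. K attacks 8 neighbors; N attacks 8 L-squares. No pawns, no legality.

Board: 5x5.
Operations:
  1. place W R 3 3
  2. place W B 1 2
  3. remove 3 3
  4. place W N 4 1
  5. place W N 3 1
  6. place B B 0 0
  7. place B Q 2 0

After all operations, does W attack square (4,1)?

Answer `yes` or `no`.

Op 1: place WR@(3,3)
Op 2: place WB@(1,2)
Op 3: remove (3,3)
Op 4: place WN@(4,1)
Op 5: place WN@(3,1)
Op 6: place BB@(0,0)
Op 7: place BQ@(2,0)
Per-piece attacks for W:
  WB@(1,2): attacks (2,3) (3,4) (2,1) (3,0) (0,3) (0,1)
  WN@(3,1): attacks (4,3) (2,3) (1,2) (1,0)
  WN@(4,1): attacks (3,3) (2,2) (2,0)
W attacks (4,1): no

Answer: no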